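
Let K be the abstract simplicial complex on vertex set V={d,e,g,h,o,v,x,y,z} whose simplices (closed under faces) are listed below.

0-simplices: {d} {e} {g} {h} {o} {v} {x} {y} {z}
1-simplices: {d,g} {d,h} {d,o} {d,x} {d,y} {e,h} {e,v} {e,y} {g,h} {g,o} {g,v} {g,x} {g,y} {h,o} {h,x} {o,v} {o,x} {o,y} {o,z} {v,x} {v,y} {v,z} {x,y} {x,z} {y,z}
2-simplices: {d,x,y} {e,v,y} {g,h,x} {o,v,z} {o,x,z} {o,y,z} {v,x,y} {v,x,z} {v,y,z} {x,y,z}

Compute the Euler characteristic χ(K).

χ(K)=-6

n_0=9 n_1=25 n_2=10
χ=+9−25+10=-6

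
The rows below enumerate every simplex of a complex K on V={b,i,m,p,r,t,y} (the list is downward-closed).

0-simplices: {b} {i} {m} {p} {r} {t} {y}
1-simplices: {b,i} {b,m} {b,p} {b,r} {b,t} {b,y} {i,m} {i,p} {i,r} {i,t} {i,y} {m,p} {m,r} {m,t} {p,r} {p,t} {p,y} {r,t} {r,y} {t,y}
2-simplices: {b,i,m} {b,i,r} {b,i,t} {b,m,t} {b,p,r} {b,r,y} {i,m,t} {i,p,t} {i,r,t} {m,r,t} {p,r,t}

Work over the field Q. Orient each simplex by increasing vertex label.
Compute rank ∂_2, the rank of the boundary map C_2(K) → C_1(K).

rank∂_2=10

n_0=7 n_1=20 n_2=11  [Q]
∂1: piv[bi,bm,bp,br,bt,by] rk=6  ker:im,ip,ir,it,iy,mp,mr,mt,pr,pt,py,rt,ry,ty
∂2: piv[bim,bir,bit,bmt,bpr,bry,ipt,irt,mrt,prt] rk=10  ker:imt
rk∂_2=10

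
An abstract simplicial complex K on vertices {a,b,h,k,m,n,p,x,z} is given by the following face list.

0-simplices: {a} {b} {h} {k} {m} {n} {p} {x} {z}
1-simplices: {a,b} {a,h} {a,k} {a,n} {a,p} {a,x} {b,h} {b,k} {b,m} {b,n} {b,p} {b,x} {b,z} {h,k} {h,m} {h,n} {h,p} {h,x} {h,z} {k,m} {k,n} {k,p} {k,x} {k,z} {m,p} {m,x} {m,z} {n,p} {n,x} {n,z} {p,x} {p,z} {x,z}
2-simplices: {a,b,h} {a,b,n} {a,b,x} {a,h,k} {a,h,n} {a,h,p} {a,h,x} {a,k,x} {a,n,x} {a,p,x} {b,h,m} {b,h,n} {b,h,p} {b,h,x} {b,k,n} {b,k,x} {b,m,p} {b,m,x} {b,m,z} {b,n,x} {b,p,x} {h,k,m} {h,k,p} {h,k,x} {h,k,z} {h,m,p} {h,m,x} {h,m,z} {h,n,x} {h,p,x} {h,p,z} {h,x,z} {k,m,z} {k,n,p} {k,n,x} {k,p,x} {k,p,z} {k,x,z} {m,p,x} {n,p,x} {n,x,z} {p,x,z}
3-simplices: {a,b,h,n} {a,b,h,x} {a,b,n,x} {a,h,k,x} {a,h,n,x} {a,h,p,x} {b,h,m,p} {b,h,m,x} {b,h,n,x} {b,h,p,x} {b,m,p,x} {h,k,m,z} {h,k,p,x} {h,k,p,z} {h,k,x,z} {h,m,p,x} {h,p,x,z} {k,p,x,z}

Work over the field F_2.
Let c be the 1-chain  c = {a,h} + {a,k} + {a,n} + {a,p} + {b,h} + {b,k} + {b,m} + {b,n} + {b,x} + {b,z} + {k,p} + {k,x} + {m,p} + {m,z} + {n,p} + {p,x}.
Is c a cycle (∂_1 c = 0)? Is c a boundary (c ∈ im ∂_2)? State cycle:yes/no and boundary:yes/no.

cycle:no boundary:no

n_0=9 n_1=33 n_2=42 n_3=18  [Z2]
∂1: piv[ab,ah,ak,an,ap,ax,bm,bz] rk=8  ker:bh,bk,bn,bp,bx,hk,hm,hn,hp,hx,hz,km,kn,kp,kx,kz,mp,mx,mz,np,nx,nz,px,pz,xz
∂2: piv[abh,abn,abx,ahk,ahn,ahp,ahx,akx,anx,apx,bhm,bhp,bkn,bkx,bmp,bmx,bmz,hkm,hkp,hkz,hmz,hpz,hxz,knp,nxz] rk=25  ker:bhn,bhx,bnx,bpx,hkx,hmp,hmx,hnx,hpx,kmz,knx,kpx,kpz,kxz,mpx,npx,pxz
∂3: piv[abhn,abhx,abnx,ahkx,ahnx,ahpx,bhmp,bhmx,bhpx,bmpx,hkmz,hkpx,hkpz,hkxz,hpxz] rk=15  ker:bhnx,hmpx,kpxz
∂1c = {m} + {n} + {p} + {x}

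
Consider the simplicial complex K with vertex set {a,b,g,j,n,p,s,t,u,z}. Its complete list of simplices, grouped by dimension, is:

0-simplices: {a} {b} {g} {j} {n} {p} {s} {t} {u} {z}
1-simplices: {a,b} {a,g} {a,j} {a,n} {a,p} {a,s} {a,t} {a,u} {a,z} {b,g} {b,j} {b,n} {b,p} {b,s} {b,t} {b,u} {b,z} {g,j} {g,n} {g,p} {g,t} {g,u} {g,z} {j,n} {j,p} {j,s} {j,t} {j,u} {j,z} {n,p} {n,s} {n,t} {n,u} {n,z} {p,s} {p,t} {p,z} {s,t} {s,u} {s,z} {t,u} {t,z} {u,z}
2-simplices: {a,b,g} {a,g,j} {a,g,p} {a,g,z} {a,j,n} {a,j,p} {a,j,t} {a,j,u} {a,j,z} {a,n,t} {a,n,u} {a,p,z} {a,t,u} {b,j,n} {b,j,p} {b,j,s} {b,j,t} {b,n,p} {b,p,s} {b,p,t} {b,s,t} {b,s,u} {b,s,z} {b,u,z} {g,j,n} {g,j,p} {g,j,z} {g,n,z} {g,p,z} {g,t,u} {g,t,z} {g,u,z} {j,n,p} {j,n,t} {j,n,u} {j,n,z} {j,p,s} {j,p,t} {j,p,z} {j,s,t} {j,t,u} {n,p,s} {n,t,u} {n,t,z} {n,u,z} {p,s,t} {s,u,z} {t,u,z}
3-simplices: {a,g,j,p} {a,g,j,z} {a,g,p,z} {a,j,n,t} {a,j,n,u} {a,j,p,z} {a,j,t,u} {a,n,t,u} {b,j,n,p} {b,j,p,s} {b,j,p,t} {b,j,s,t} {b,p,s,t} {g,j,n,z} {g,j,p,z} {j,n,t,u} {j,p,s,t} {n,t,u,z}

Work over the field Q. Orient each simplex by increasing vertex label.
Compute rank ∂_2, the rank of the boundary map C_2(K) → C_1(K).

rank∂_2=31

n_0=10 n_1=43 n_2=48 n_3=18  [Q]
∂1: piv[ab,ag,aj,an,ap,as,at,au,az] rk=9  ker:bg,bj,bn,bp,bs,bt,bu,bz,gj,gn,gp,gt,gu,gz,jn,jp,js,jt,ju,jz,np,ns,nt,nu,nz,ps,pt,pz,st,su,sz,tu,tz,uz
∂2: piv[abg,agj,agp,agz,ajn,ajp,ajt,aju,ajz,ant,anu,apz,atu,bjn,bjp,bjs,bjt,bnp,bps,bpt,bst,bsu,bsz,buz,gjn,gnz,gtu,gtz,guz,nps,ntz] rk=31  ker:gjp,gjz,gpz,jnp,jnt,jnu,jnz,jps,jpt,jpz,jst,jtu,ntu,nuz,pst,suz,tuz
∂3: piv[agjp,agjz,agpz,ajnt,ajnu,ajpz,ajtu,antu,bjnp,bjps,bjpt,bjst,bpst,gjnz,ntuz] rk=15  ker:gjpz,jntu,jpst
rk∂_2=31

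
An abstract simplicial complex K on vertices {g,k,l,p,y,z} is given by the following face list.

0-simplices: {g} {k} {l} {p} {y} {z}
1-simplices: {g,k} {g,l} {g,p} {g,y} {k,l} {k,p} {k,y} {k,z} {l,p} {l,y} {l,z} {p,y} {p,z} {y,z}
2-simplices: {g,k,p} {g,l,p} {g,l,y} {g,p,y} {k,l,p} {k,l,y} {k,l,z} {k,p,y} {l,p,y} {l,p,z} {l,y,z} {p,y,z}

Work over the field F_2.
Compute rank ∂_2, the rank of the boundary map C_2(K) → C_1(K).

n_0=6 n_1=14 n_2=12  [Z2]
∂1: piv[gk,gl,gp,gy,kz] rk=5  ker:kl,kp,ky,lp,ly,lz,py,pz,yz
∂2: piv[gkp,glp,gly,gpy,klp,kly,klz,lpz,lyz] rk=9  ker:kpy,lpy,pyz
rk∂_2=9

rank∂_2=9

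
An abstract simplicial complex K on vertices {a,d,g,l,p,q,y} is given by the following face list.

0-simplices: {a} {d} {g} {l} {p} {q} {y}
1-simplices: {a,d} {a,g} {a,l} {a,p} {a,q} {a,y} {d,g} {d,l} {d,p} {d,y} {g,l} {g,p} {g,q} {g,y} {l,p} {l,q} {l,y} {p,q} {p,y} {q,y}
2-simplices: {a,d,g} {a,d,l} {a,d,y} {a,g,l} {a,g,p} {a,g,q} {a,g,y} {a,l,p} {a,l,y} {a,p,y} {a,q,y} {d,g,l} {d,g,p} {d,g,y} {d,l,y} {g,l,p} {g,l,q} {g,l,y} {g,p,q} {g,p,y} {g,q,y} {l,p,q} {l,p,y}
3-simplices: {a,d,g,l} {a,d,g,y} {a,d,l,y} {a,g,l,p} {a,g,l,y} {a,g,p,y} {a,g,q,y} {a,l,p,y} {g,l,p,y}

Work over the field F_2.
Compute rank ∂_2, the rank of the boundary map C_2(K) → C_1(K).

n_0=7 n_1=20 n_2=23 n_3=9  [Z2]
∂1: piv[ad,ag,al,ap,aq,ay] rk=6  ker:dg,dl,dp,dy,gl,gp,gq,gy,lp,lq,ly,pq,py,qy
∂2: piv[adg,adl,ady,agl,agp,agq,agy,alp,aly,apy,aqy,dgp,glq,gpq] rk=14  ker:dgl,dgy,dly,glp,gly,gpy,gqy,lpq,lpy
∂3: piv[adgl,adgy,adly,aglp,agly,agpy,agqy,alpy] rk=8  ker:glpy
rk∂_2=14

rank∂_2=14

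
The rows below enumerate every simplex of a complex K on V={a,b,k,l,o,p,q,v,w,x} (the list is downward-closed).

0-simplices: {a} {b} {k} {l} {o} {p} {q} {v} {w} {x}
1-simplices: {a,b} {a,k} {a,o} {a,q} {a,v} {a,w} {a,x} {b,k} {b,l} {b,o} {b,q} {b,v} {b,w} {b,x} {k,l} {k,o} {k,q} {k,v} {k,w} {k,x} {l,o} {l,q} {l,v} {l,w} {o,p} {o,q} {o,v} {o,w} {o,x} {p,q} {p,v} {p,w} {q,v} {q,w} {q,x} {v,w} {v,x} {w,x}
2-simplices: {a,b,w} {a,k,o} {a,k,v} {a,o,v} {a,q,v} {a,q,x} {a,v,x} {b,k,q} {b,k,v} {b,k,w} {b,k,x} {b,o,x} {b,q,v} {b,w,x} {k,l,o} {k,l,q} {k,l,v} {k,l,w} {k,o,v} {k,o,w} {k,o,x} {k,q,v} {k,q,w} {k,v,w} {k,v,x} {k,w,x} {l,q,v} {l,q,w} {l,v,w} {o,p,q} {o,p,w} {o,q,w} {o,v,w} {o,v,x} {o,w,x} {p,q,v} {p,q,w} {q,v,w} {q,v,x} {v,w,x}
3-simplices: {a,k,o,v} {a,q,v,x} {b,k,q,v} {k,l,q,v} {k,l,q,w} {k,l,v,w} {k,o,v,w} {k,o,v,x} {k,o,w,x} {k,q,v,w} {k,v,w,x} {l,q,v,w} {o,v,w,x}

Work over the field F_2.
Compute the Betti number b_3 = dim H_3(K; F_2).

n_0=10 n_1=38 n_2=40 n_3=13  [Z2]
∂1: piv[ab,ak,ao,aq,av,aw,ax,bl,op] rk=9  ker:bk,bo,bq,bv,bw,bx,kl,ko,kq,kv,kw,kx,lo,lq,lv,lw,oq,ov,ow,ox,pq,pv,pw,qv,qw,qx,vw,vx,wx
∂2: piv[abw,ako,akv,aov,aqv,aqx,avx,bkq,bkv,bkw,bkx,box,bqv,bwx,klo,klq,klv,klw,kow,kox,kqw,kvw,kvx,opq,opw,oqw,pqv] rk=27  ker:kov,kqv,kwx,lqv,lqw,lvw,ovw,ovx,owx,pqw,qvw,qvx,vwx
∂3: piv[akov,aqvx,bkqv,klqv,klqw,klvw,kovw,kovx,kowx,kqvw,kvwx] rk=11  ker:lqvw,ovwx
b_3=(13−11)−0=2

b_3=2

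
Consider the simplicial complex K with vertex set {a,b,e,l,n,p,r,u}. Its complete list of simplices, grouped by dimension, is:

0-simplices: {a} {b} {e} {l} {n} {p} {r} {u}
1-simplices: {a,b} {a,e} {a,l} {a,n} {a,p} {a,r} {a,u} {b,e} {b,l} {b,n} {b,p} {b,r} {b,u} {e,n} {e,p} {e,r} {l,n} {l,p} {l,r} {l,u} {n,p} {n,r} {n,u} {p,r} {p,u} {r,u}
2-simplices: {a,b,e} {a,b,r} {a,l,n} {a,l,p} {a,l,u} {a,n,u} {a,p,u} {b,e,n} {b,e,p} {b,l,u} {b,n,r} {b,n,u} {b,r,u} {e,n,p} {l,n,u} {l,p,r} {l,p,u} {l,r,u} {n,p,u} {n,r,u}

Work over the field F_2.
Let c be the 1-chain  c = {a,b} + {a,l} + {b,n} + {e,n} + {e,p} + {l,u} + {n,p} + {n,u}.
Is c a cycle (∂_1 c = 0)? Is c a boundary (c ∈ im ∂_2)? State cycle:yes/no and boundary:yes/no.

n_0=8 n_1=26 n_2=20  [Z2]
∂1: piv[ab,ae,al,an,ap,ar,au] rk=7  ker:be,bl,bn,bp,br,bu,en,ep,er,ln,lp,lr,lu,np,nr,nu,pr,pu,ru
∂2: piv[abe,abr,aln,alp,alu,anu,apu,ben,bep,blu,bnr,bnu,bru,enp,lpr,lru,npu] rk=17  ker:lnu,lpu,nru
∂1c = 0
c vs im∂2: residual ≠ 0 ⇒ not boundary

cycle:yes boundary:no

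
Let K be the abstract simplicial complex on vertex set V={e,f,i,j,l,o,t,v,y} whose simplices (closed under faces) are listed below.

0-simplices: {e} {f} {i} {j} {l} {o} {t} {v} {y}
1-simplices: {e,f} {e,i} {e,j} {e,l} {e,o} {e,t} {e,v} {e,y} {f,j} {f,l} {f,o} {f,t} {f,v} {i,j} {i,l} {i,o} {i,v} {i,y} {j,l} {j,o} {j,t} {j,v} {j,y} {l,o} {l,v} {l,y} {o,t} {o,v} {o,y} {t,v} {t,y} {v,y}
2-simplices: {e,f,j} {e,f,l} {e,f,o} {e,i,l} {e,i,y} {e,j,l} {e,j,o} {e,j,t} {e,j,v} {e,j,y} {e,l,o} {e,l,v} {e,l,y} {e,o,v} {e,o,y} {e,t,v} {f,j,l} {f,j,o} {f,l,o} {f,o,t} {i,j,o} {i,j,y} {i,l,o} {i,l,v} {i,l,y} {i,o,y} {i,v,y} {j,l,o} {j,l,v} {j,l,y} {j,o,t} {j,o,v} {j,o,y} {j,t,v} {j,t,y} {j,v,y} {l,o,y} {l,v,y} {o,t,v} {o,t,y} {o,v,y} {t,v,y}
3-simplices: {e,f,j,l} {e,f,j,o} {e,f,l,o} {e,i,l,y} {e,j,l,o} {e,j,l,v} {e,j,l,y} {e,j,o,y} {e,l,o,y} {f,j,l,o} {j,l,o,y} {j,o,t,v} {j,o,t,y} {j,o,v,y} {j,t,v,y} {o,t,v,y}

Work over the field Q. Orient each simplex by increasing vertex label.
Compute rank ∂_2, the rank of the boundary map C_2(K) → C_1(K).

n_0=9 n_1=32 n_2=42 n_3=16  [Q]
∂1: piv[ef,ei,ej,el,eo,et,ev,ey] rk=8  ker:fj,fl,fo,ft,fv,ij,il,io,iv,iy,jl,jo,jt,jv,jy,lo,lv,ly,ot,ov,oy,tv,ty,vy
∂2: piv[efj,efl,efo,eil,eiy,ejl,ejo,ejt,ejv,ejy,elo,elv,ely,eov,eoy,etv,fot,ijo,ijy,ilv,ivy,jot,jty] rk=23  ker:fjl,fjo,flo,ilo,ily,ioy,jlo,jlv,jly,jov,joy,jtv,jvy,loy,lvy,otv,oty,ovy,tvy
∂3: piv[efjl,efjo,eflo,eily,ejlo,ejlv,ejly,ejoy,eloy,jotv,joty,jovy,jtvy] rk=13  ker:fjlo,jloy,otvy
rk∂_2=23

rank∂_2=23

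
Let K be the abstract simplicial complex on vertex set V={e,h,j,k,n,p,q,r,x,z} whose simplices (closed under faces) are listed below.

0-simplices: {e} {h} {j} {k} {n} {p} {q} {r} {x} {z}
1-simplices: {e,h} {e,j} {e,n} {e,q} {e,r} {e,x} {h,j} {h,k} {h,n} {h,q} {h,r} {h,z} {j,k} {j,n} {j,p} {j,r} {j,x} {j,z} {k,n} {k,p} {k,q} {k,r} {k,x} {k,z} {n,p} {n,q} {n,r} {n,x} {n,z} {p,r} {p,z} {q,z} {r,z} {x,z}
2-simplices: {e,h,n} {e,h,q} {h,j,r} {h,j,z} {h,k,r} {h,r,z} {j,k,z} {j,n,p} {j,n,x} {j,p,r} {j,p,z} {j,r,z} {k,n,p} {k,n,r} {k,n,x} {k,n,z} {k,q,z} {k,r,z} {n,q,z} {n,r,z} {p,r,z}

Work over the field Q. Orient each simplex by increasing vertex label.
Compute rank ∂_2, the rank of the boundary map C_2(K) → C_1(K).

rank∂_2=18

n_0=10 n_1=34 n_2=21  [Q]
∂1: piv[eh,ej,en,eq,er,ex,hk,hz,jp] rk=9  ker:hj,hn,hq,hr,jk,jn,jr,jx,jz,kn,kp,kq,kr,kx,kz,np,nq,nr,nx,nz,pr,pz,qz,rz,xz
∂2: piv[ehn,ehq,hjr,hjz,hkr,hrz,jkz,jnp,jnx,jpr,jpz,knp,knr,knx,knz,kqz,krz,nqz] rk=18  ker:jrz,nrz,prz
rk∂_2=18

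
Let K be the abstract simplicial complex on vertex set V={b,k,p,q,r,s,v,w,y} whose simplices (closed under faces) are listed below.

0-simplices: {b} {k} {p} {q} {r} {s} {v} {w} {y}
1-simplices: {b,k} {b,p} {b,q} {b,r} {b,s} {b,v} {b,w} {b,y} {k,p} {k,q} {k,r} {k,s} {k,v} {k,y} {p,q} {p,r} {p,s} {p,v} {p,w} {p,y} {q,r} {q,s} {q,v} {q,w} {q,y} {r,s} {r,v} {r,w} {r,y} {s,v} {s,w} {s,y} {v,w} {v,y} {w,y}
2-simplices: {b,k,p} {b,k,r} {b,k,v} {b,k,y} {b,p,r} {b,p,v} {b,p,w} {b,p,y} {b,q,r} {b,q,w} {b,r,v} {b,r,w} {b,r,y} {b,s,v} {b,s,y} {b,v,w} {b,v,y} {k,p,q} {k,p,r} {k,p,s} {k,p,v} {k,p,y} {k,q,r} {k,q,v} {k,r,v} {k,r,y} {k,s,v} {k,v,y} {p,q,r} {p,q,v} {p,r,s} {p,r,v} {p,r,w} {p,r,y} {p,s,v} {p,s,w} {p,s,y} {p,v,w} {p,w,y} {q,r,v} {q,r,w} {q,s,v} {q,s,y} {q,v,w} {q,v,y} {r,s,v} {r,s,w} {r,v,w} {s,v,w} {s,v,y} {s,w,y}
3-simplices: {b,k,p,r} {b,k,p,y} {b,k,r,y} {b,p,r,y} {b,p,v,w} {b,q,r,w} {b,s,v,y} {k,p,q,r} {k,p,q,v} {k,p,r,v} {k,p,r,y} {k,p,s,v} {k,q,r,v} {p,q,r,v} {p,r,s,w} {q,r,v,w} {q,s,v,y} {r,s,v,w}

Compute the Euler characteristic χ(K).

n_0=9 n_1=35 n_2=51 n_3=18
χ=+9−35+51−18=7

χ(K)=7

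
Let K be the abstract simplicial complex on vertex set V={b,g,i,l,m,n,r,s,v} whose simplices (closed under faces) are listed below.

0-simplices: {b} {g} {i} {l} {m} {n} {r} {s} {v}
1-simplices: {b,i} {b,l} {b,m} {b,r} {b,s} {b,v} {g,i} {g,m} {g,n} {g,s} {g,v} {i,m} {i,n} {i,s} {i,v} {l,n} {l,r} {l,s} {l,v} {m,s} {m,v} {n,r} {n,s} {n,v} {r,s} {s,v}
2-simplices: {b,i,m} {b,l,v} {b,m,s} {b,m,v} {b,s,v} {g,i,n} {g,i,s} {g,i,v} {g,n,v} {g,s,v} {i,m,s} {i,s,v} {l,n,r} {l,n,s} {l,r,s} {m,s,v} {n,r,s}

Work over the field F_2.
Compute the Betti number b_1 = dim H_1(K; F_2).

b_1=4

n_0=9 n_1=26 n_2=17  [Z2]
∂1: piv[bi,bl,bm,br,bs,bv,gi,gn] rk=8  ker:gm,gs,gv,im,in,is,iv,ln,lr,ls,lv,ms,mv,nr,ns,nv,rs,sv
∂2: piv[bim,blv,bms,bmv,bsv,gin,gis,giv,gnv,gsv,ims,lnr,lns,lrs] rk=14  ker:isv,msv,nrs
b_1=(26−8)−14=4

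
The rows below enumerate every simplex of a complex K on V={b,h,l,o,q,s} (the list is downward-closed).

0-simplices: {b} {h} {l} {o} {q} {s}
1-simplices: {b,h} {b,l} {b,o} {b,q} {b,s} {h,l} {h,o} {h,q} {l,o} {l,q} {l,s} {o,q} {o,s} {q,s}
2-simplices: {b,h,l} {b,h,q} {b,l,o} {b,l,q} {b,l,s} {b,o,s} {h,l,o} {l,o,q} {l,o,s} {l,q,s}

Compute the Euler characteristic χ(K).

χ(K)=2

n_0=6 n_1=14 n_2=10
χ=+6−14+10=2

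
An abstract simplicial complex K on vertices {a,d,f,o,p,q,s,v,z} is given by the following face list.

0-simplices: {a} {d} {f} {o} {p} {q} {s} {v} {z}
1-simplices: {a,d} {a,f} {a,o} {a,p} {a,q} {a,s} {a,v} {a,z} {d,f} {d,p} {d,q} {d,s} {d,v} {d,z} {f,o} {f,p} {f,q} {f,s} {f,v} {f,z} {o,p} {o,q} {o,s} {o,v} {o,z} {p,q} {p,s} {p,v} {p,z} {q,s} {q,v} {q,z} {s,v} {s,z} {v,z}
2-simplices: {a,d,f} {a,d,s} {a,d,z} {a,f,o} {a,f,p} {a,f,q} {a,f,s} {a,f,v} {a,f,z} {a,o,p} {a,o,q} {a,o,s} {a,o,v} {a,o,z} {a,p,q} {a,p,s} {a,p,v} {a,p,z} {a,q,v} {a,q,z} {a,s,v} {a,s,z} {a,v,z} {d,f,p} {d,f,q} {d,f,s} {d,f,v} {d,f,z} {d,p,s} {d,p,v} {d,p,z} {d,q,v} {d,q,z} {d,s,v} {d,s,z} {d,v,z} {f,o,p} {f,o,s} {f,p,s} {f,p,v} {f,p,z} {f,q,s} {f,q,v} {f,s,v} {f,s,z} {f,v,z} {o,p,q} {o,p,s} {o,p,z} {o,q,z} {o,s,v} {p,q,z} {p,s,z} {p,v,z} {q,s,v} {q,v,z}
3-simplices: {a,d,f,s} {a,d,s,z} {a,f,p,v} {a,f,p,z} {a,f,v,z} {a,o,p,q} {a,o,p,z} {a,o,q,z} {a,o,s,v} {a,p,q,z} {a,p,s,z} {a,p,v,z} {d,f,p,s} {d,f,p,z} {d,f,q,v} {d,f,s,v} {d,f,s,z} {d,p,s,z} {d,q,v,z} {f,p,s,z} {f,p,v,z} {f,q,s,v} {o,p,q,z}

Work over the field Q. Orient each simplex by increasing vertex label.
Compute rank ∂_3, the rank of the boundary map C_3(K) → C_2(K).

rank∂_3=20

n_0=9 n_1=35 n_2=56 n_3=23  [Q]
∂1: piv[ad,af,ao,ap,aq,as,av,az] rk=8  ker:df,dp,dq,ds,dv,dz,fo,fp,fq,fs,fv,fz,op,oq,os,ov,oz,pq,ps,pv,pz,qs,qv,qz,sv,sz,vz
∂2: piv[adf,ads,adz,afo,afp,afq,afs,afv,afz,aop,aoq,aos,aov,aoz,apq,aps,apv,apz,aqv,aqz,asv,asz,avz,dfp,dfq,dfv,fqs] rk=27  ker:dfs,dfz,dps,dpv,dpz,dqv,dqz,dsv,dsz,dvz,fop,fos,fps,fpv,fpz,fqv,fsv,fsz,fvz,opq,ops,opz,oqz,osv,pqz,psz,pvz,qsv,qvz
∂3: piv[adfs,adsz,afpv,afpz,afvz,aopq,aopz,aoqz,aosv,apqz,apsz,apvz,dfps,dfpz,dfqv,dfsv,dfsz,dpsz,dqvz,fqsv] rk=20  ker:fpsz,fpvz,opqz
rk∂_3=20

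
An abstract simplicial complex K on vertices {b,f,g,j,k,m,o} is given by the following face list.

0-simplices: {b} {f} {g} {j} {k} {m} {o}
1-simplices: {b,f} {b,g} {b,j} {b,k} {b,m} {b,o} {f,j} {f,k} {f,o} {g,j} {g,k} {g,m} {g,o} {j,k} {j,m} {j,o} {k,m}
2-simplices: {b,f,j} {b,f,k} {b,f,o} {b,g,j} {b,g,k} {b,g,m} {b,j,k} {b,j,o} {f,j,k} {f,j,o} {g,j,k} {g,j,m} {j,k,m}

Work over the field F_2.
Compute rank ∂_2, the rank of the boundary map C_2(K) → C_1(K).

n_0=7 n_1=17 n_2=13  [Z2]
∂1: piv[bf,bg,bj,bk,bm,bo] rk=6  ker:fj,fk,fo,gj,gk,gm,go,jk,jm,jo,km
∂2: piv[bfj,bfk,bfo,bgj,bgk,bgm,bjk,bjo,gjm,jkm] rk=10  ker:fjk,fjo,gjk
rk∂_2=10

rank∂_2=10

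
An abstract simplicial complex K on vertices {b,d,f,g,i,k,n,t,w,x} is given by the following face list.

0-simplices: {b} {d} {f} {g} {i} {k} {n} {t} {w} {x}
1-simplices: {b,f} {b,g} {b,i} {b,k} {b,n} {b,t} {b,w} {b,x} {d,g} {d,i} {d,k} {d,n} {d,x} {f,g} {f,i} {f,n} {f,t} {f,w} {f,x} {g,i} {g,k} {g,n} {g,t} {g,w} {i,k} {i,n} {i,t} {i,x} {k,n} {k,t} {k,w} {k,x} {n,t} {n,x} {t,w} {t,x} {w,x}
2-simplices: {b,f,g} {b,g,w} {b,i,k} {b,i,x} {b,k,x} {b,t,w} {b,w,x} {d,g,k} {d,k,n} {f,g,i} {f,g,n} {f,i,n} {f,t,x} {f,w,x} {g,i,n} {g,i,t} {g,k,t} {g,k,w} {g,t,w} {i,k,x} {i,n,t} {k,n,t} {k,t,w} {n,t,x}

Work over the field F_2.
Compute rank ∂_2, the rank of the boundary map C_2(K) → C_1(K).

rank∂_2=21

n_0=10 n_1=37 n_2=24  [Z2]
∂1: piv[bf,bg,bi,bk,bn,bt,bw,bx,dg] rk=9  ker:di,dk,dn,dx,fg,fi,fn,ft,fw,fx,gi,gk,gn,gt,gw,ik,in,it,ix,kn,kt,kw,kx,nt,nx,tw,tx,wx
∂2: piv[bfg,bgw,bik,bix,bkx,btw,bwx,dgk,dkn,fgi,fgn,fin,ftx,fwx,git,gkt,gkw,gtw,int,knt,ntx] rk=21  ker:gin,ikx,ktw
rk∂_2=21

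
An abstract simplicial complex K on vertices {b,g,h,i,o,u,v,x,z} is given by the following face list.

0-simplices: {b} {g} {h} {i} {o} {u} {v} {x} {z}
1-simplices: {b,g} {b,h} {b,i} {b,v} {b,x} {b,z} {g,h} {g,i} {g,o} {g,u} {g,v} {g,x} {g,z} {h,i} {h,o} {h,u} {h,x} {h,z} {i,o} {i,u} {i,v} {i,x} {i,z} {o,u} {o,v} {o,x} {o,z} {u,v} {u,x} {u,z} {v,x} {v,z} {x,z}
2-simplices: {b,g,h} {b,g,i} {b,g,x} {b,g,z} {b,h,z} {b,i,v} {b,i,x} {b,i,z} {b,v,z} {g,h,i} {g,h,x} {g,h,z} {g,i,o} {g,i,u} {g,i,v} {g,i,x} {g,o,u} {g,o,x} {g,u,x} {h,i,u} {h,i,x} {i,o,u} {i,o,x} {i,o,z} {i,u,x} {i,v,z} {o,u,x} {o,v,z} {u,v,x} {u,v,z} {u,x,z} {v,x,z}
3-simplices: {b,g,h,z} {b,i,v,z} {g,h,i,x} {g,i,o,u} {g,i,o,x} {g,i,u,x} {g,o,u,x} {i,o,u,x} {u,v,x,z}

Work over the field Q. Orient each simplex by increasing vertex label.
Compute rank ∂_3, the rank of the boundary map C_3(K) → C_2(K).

n_0=9 n_1=33 n_2=32 n_3=9  [Q]
∂1: piv[bg,bh,bi,bv,bx,bz,go,gu] rk=8  ker:gh,gi,gv,gx,gz,hi,ho,hu,hx,hz,io,iu,iv,ix,iz,ou,ov,ox,oz,uv,ux,uz,vx,vz,xz
∂2: piv[bgh,bgi,bgx,bgz,bhz,biv,bix,biz,bvz,ghi,ghx,gio,giu,giv,gou,gox,gux,hiu,ioz,ovz,uvx,uvz,uxz] rk=23  ker:ghz,gix,hix,iou,iox,iux,ivz,oux,vxz
∂3: piv[bghz,bivz,ghix,giou,giox,giux,goux,uvxz] rk=8  ker:ioux
rk∂_3=8

rank∂_3=8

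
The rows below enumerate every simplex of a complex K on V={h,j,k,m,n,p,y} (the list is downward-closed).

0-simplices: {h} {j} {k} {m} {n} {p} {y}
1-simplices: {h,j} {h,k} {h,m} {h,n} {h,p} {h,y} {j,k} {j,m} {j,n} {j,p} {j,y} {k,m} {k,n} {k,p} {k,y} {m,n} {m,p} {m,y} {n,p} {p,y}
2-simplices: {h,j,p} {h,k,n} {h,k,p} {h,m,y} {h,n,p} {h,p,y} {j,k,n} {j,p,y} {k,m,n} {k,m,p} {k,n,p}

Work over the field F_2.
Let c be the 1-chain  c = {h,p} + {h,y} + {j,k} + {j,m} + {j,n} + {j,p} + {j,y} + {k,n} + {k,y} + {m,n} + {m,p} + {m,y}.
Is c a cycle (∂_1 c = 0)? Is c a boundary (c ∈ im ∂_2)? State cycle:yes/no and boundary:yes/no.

cycle:no boundary:no

n_0=7 n_1=20 n_2=11  [Z2]
∂1: piv[hj,hk,hm,hn,hp,hy] rk=6  ker:jk,jm,jn,jp,jy,km,kn,kp,ky,mn,mp,my,np,py
∂2: piv[hjp,hkn,hkp,hmy,hnp,hpy,jkn,jpy,kmn,kmp] rk=10  ker:knp
∂1c = {j} + {k} + {n} + {p}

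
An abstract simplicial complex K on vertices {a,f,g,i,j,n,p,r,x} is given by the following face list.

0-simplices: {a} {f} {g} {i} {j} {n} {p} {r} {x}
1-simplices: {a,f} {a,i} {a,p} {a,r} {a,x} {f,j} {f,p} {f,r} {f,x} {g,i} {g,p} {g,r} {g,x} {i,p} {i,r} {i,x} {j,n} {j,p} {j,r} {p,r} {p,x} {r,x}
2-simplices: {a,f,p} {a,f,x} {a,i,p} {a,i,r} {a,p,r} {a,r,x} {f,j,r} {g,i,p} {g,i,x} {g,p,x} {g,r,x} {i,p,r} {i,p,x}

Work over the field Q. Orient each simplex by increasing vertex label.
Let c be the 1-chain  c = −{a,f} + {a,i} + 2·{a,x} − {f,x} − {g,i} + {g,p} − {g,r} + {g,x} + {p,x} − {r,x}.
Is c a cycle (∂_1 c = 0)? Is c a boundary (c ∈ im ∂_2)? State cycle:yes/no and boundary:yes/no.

n_0=9 n_1=22 n_2=13  [Q]
∂1: piv[af,ai,ap,ar,ax,fj,gi,jn] rk=8  ker:fp,fr,fx,gp,gr,gx,ip,ir,ix,jp,jr,pr,px,rx
∂2: piv[afp,afx,aip,air,apr,arx,fjr,gip,gix,gpx,grx] rk=11  ker:ipr,ipx
∂1c = −2·{a} + 2·{x}

cycle:no boundary:no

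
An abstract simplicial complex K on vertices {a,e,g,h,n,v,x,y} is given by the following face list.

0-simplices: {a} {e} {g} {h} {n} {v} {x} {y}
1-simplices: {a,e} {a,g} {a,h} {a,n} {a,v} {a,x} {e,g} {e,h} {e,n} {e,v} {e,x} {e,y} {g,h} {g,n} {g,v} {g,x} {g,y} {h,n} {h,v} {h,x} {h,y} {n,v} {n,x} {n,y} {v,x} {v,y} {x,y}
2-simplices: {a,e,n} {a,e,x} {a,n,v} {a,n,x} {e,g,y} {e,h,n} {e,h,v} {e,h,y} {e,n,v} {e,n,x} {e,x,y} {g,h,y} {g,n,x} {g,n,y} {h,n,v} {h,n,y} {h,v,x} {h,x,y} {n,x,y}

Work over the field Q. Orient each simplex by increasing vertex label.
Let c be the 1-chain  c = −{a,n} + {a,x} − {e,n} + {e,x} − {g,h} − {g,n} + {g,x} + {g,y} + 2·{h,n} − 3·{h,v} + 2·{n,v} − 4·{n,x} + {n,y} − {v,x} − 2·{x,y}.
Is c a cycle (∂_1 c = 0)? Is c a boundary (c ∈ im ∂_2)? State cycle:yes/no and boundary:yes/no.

cycle:yes boundary:yes

n_0=8 n_1=27 n_2=19  [Q]
∂1: piv[ae,ag,ah,an,av,ax,ey] rk=7  ker:eg,eh,en,ev,ex,gh,gn,gv,gx,gy,hn,hv,hx,hy,nv,nx,ny,vx,vy,xy
∂2: piv[aen,aex,anv,anx,egy,ehn,ehv,ehy,env,exy,ghy,gnx,gny,hny,hvx,hxy] rk=16  ker:enx,hnv,nxy
∂1c = 0
c vs im∂2: reduces to 0 ⇒ boundary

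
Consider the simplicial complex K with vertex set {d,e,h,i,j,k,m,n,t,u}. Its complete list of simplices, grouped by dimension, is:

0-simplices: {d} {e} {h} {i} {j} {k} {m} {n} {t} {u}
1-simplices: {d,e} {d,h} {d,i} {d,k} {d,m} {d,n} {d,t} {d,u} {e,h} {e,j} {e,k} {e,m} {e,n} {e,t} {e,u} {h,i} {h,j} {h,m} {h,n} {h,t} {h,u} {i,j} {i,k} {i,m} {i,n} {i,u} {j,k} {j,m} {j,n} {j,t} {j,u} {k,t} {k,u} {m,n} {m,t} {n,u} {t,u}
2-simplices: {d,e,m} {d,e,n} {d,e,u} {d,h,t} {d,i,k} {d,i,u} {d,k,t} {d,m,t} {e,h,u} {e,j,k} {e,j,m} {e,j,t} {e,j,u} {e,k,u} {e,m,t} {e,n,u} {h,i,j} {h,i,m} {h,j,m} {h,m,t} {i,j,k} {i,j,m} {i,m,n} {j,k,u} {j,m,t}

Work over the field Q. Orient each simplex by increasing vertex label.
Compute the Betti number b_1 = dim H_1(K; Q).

b_1=6

n_0=10 n_1=37 n_2=25  [Q]
∂1: piv[de,dh,di,dk,dm,dn,dt,du,ej] rk=9  ker:eh,ek,em,en,et,eu,hi,hj,hm,hn,ht,hu,ij,ik,im,in,iu,jk,jm,jn,jt,ju,kt,ku,mn,mt,nu,tu
∂2: piv[dem,den,deu,dht,dik,diu,dkt,dmt,ehu,ejk,ejm,ejt,eju,eku,emt,enu,hij,him,hjm,hmt,ijk,imn] rk=22  ker:ijm,jku,jmt
b_1=(37−9)−22=6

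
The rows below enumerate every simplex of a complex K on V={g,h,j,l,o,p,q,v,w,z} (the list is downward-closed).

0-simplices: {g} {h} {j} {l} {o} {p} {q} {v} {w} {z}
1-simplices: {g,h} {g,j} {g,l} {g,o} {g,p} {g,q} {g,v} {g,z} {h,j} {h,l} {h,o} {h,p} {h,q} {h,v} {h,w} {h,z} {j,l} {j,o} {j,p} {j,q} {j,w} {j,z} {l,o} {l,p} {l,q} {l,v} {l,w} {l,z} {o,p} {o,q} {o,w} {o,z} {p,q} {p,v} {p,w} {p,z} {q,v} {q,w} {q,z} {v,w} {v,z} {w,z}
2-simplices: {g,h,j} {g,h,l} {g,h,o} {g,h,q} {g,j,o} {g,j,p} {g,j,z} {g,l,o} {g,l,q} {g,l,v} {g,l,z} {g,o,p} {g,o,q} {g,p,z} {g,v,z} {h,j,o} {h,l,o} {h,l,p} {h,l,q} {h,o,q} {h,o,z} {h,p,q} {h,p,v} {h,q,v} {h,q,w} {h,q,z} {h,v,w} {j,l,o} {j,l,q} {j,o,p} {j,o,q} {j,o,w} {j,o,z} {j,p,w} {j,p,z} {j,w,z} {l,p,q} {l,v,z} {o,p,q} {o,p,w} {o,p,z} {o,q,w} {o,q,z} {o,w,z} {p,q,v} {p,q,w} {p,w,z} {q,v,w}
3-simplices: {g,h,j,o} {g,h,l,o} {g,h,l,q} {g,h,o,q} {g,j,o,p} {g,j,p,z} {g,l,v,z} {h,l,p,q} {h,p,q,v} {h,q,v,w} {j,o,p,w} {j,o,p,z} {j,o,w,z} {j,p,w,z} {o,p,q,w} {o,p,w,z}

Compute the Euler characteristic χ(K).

χ(K)=0

n_0=10 n_1=42 n_2=48 n_3=16
χ=+10−42+48−16=0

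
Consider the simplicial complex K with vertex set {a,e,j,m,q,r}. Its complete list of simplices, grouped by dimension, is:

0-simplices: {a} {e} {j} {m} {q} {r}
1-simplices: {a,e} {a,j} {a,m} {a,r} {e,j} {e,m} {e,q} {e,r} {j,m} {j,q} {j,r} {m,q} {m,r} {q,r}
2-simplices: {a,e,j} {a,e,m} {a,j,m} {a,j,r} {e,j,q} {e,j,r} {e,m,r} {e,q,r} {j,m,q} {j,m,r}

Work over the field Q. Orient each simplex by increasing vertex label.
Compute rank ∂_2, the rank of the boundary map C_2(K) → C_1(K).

n_0=6 n_1=14 n_2=10  [Q]
∂1: piv[ae,aj,am,ar,eq] rk=5  ker:ej,em,er,jm,jq,jr,mq,mr,qr
∂2: piv[aej,aem,ajm,ajr,ejq,ejr,emr,eqr,jmq] rk=9  ker:jmr
rk∂_2=9

rank∂_2=9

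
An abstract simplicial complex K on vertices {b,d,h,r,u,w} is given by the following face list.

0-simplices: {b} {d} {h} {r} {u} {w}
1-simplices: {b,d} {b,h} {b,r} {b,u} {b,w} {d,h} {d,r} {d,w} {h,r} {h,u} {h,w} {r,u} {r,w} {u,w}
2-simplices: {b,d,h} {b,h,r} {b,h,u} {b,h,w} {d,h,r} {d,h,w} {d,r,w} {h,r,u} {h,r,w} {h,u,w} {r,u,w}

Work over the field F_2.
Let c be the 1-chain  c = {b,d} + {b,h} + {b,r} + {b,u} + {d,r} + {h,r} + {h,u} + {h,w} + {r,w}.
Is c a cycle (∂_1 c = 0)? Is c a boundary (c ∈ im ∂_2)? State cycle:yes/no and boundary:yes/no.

n_0=6 n_1=14 n_2=11  [Z2]
∂1: piv[bd,bh,br,bu,bw] rk=5  ker:dh,dr,dw,hr,hu,hw,ru,rw,uw
∂2: piv[bdh,bhr,bhu,bhw,dhr,dhw,drw,hru,huw] rk=9  ker:hrw,ruw
∂1c = 0
c vs im∂2: reduces to 0 ⇒ boundary

cycle:yes boundary:yes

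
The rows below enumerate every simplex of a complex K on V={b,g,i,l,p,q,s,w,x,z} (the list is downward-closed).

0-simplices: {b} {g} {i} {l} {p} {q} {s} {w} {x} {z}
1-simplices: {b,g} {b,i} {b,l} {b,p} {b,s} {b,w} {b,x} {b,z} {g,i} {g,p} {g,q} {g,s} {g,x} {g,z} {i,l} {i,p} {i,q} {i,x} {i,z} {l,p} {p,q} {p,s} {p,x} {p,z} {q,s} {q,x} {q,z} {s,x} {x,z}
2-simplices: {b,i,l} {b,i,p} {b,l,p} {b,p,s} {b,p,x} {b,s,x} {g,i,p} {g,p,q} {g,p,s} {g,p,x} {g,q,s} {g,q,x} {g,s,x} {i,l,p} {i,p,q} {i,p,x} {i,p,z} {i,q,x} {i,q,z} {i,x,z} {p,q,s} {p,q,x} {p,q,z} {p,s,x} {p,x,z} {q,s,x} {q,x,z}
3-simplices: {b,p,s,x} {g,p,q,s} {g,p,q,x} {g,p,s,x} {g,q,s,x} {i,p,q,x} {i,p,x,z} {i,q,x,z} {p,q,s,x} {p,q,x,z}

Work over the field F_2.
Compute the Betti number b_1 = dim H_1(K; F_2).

n_0=10 n_1=29 n_2=27 n_3=10  [Z2]
∂1: piv[bg,bi,bl,bp,bs,bw,bx,bz,gq] rk=9  ker:gi,gp,gs,gx,gz,il,ip,iq,ix,iz,lp,pq,ps,px,pz,qs,qx,qz,sx,xz
∂2: piv[bil,bip,blp,bps,bpx,bsx,gip,gpq,gps,gpx,gqs,gqx,ipq,ipx,ipz,iqz,ixz] rk=17  ker:gsx,ilp,iqx,pqs,pqx,pqz,psx,pxz,qsx,qxz
∂3: piv[bpsx,gpqs,gpqx,gpsx,gqsx,ipqx,ipxz,iqxz,pqxz] rk=9  ker:pqsx
b_1=(29−9)−17=3

b_1=3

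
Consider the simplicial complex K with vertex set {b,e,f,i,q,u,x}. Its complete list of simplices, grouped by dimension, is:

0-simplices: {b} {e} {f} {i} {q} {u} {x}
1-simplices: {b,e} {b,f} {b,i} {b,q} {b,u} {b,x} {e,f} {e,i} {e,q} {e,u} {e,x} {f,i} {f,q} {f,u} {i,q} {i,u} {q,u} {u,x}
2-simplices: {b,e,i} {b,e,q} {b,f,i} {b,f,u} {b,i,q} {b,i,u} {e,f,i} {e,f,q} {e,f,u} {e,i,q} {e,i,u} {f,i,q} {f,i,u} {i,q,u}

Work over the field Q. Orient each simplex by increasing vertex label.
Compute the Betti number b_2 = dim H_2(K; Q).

n_0=7 n_1=18 n_2=14  [Q]
∂1: piv[be,bf,bi,bq,bu,bx] rk=6  ker:ef,ei,eq,eu,ex,fi,fq,fu,iq,iu,qu,ux
∂2: piv[bei,beq,bfi,bfu,biq,biu,efi,efq,efu,iqu] rk=10  ker:eiq,eiu,fiq,fiu
b_2=(14−10)−0=4

b_2=4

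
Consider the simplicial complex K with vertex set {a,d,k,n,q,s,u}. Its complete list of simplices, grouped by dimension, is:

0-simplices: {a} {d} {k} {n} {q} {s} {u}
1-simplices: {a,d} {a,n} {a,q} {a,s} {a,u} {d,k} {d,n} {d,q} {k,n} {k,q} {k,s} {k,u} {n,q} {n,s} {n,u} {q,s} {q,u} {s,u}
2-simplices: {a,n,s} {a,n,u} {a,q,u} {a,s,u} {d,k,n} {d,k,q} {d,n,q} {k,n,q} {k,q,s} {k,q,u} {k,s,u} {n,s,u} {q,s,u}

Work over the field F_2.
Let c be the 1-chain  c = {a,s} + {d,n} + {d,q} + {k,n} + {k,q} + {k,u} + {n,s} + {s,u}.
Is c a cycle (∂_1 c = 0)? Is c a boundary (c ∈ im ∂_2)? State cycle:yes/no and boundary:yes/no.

n_0=7 n_1=18 n_2=13  [Z2]
∂1: piv[ad,an,aq,as,au,dk] rk=6  ker:dn,dq,kn,kq,ks,ku,nq,ns,nu,qs,qu,su
∂2: piv[ans,anu,aqu,asu,dkn,dkq,dnq,kqs,kqu,ksu] rk=10  ker:knq,nsu,qsu
∂1c = {a} + {k} + {n} + {s}

cycle:no boundary:no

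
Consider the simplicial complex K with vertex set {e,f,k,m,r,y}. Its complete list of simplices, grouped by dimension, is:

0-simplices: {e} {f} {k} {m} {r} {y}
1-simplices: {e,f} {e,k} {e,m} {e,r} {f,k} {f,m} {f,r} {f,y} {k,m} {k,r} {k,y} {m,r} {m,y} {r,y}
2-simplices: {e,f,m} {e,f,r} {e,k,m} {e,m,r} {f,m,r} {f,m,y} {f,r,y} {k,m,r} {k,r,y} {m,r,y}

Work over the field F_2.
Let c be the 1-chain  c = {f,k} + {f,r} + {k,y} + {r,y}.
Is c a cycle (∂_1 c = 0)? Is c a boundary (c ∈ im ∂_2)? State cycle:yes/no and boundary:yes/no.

cycle:yes boundary:no

n_0=6 n_1=14 n_2=10  [Z2]
∂1: piv[ef,ek,em,er,fy] rk=5  ker:fk,fm,fr,km,kr,ky,mr,my,ry
∂2: piv[efm,efr,ekm,emr,fmy,fry,kmr,kry] rk=8  ker:fmr,mry
∂1c = 0
c vs im∂2: residual ≠ 0 ⇒ not boundary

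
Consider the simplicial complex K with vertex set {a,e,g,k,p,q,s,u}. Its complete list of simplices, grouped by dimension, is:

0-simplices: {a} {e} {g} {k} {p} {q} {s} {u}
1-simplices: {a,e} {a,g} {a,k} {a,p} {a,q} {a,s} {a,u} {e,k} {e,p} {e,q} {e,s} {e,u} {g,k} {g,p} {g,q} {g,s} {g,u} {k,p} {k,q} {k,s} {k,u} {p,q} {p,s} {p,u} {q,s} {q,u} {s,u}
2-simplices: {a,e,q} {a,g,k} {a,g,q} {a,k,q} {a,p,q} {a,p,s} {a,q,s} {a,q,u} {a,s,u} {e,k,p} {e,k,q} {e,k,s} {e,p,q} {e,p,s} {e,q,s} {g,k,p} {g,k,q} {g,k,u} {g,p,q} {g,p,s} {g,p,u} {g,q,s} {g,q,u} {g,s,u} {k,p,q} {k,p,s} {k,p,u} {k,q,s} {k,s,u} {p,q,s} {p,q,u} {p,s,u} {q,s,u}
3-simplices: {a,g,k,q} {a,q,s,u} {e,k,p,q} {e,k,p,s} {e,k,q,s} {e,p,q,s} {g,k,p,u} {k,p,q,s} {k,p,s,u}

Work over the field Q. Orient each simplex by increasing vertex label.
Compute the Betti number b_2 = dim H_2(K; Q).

n_0=8 n_1=27 n_2=33 n_3=9  [Q]
∂1: piv[ae,ag,ak,ap,aq,as,au] rk=7  ker:ek,ep,eq,es,eu,gk,gp,gq,gs,gu,kp,kq,ks,ku,pq,ps,pu,qs,qu,su
∂2: piv[aeq,agk,agq,akq,apq,aps,aqs,aqu,asu,ekp,ekq,eks,epq,eps,gkp,gku,gps,gpu,gqu] rk=19  ker:eqs,gkq,gpq,gqs,gsu,kpq,kps,kpu,kqs,ksu,pqs,pqu,psu,qsu
∂3: piv[agkq,aqsu,ekpq,ekps,ekqs,epqs,gkpu,kpsu] rk=8  ker:kpqs
b_2=(33−19)−8=6

b_2=6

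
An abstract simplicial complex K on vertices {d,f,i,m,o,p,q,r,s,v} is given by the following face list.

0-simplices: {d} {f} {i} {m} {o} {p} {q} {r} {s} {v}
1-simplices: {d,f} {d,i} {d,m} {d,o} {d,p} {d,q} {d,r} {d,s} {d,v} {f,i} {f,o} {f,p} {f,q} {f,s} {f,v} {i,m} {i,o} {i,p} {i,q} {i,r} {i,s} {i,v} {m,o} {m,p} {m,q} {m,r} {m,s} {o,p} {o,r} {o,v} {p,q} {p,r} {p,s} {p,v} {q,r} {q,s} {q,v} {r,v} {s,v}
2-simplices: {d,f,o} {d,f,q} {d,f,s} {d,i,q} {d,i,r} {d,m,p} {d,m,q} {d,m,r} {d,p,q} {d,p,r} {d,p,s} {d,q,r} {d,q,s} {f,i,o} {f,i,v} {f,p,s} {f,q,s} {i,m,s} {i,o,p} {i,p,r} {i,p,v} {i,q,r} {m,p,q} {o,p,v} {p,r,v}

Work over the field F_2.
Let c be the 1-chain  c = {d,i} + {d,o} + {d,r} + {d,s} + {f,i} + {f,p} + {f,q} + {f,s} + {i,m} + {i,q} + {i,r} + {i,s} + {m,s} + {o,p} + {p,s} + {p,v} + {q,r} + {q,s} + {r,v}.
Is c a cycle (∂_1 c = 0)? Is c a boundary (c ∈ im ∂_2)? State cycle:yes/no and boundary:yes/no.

n_0=10 n_1=39 n_2=25  [Z2]
∂1: piv[df,di,dm,do,dp,dq,dr,ds,dv] rk=9  ker:fi,fo,fp,fq,fs,fv,im,io,ip,iq,ir,is,iv,mo,mp,mq,mr,ms,op,or,ov,pq,pr,ps,pv,qr,qs,qv,rv,sv
∂2: piv[dfo,dfq,dfs,diq,dir,dmp,dmq,dmr,dpq,dpr,dps,dqr,dqs,fio,fiv,fps,ims,iop,ipr,ipv,opv,prv] rk=22  ker:fqs,iqr,mpq
∂1c = 0
c vs im∂2: reduces to 0 ⇒ boundary

cycle:yes boundary:yes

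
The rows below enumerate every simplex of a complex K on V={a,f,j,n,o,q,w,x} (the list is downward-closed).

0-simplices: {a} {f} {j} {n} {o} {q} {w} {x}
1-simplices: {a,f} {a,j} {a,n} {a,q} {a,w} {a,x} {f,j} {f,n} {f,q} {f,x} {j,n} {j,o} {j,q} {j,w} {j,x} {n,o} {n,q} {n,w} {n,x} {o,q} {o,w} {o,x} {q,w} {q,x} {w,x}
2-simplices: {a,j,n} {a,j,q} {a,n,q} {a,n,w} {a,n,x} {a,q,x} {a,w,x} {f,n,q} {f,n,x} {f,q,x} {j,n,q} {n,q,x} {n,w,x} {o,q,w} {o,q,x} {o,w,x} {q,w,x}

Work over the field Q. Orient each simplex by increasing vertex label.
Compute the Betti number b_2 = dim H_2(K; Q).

b_2=5

n_0=8 n_1=25 n_2=17  [Q]
∂1: piv[af,aj,an,aq,aw,ax,jo] rk=7  ker:fj,fn,fq,fx,jn,jq,jw,jx,no,nq,nw,nx,oq,ow,ox,qw,qx,wx
∂2: piv[ajn,ajq,anq,anw,anx,aqx,awx,fnq,fnx,oqw,oqx,owx] rk=12  ker:fqx,jnq,nqx,nwx,qwx
b_2=(17−12)−0=5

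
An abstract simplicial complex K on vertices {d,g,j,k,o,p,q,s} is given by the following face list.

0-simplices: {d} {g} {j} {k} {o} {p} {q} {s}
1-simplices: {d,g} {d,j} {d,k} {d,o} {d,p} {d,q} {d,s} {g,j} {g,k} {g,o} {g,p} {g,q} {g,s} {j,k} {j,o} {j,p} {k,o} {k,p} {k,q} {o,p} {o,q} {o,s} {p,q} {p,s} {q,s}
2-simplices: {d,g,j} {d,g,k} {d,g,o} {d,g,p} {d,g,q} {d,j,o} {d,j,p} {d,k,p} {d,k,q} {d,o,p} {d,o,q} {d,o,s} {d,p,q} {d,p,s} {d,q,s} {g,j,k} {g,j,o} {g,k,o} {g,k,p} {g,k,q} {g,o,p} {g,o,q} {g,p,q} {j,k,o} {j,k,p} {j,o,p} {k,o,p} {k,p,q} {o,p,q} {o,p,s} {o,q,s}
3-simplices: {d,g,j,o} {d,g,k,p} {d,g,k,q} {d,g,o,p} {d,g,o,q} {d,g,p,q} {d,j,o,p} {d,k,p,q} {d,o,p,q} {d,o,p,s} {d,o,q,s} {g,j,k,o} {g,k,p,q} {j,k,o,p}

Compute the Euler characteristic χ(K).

n_0=8 n_1=25 n_2=31 n_3=14
χ=+8−25+31−14=0

χ(K)=0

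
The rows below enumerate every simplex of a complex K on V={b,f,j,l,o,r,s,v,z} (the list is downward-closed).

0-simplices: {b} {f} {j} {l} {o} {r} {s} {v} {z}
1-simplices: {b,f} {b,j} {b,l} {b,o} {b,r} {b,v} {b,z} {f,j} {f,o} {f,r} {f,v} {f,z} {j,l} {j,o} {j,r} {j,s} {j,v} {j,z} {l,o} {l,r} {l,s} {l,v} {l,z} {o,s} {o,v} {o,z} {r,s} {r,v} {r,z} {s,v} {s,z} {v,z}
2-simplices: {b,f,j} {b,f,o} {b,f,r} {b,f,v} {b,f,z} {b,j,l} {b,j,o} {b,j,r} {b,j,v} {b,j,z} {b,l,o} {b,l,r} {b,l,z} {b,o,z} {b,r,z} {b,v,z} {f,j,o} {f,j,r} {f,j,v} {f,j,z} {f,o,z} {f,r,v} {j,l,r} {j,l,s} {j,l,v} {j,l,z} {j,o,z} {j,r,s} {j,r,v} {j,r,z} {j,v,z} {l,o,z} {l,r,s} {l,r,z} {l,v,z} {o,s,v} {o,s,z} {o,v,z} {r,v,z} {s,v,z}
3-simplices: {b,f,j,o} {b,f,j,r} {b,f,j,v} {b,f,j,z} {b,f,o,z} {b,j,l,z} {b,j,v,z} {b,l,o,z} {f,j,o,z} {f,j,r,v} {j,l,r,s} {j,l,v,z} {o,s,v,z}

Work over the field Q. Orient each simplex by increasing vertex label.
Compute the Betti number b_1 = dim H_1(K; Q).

n_0=9 n_1=32 n_2=40 n_3=13  [Q]
∂1: piv[bf,bj,bl,bo,br,bv,bz,js] rk=8  ker:fj,fo,fr,fv,fz,jl,jo,jr,jv,jz,lo,lr,ls,lv,lz,os,ov,oz,rs,rv,rz,sv,sz,vz
∂2: piv[bfj,bfo,bfr,bfv,bfz,bjl,bjo,bjr,bjv,bjz,blo,blr,blz,boz,brz,bvz,frv,jls,jlv,jrs,osv,osz,ovz] rk=23  ker:fjo,fjr,fjv,fjz,foz,jlr,jlz,joz,jrv,jrz,jvz,loz,lrs,lrz,lvz,rvz,svz
∂3: piv[bfjo,bfjr,bfjv,bfjz,bfoz,bjlz,bjvz,bloz,fjoz,fjrv,jlrs,jlvz,osvz] rk=13
b_1=(32−8)−23=1

b_1=1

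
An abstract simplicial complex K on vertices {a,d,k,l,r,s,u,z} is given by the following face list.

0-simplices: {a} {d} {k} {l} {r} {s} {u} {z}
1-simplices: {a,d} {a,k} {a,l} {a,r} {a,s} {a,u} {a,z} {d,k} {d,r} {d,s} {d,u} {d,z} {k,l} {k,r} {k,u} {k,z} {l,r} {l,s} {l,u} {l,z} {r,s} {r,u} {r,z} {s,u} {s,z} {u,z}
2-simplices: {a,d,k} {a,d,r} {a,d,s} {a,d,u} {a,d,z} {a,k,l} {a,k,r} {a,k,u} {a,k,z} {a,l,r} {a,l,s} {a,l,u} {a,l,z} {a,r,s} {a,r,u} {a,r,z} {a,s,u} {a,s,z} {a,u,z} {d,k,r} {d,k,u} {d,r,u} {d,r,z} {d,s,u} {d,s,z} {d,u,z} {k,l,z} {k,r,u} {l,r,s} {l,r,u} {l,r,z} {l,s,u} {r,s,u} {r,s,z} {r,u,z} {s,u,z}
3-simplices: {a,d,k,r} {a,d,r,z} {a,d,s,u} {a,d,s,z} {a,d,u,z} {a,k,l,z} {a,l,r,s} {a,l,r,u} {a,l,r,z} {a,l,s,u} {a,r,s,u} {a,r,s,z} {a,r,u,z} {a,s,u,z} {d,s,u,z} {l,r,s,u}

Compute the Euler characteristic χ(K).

n_0=8 n_1=26 n_2=36 n_3=16
χ=+8−26+36−16=2

χ(K)=2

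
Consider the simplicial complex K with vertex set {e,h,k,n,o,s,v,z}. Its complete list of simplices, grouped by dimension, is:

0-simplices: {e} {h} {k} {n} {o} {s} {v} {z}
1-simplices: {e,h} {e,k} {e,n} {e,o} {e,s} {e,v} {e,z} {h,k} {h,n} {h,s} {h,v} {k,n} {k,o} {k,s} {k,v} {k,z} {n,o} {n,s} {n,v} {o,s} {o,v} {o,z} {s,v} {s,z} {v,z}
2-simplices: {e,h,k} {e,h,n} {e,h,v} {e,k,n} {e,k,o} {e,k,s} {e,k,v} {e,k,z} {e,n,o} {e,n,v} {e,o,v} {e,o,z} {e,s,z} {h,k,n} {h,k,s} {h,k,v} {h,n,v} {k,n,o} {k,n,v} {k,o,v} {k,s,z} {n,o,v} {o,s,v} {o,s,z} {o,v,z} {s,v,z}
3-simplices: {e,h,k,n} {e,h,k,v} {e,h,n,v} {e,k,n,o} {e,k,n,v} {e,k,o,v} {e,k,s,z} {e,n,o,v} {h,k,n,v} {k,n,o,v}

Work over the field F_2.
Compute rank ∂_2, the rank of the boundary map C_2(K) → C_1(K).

n_0=8 n_1=25 n_2=26 n_3=10  [Z2]
∂1: piv[eh,ek,en,eo,es,ev,ez] rk=7  ker:hk,hn,hs,hv,kn,ko,ks,kv,kz,no,ns,nv,os,ov,oz,sv,sz,vz
∂2: piv[ehk,ehn,ehv,ekn,eko,eks,ekv,ekz,eno,env,eov,eoz,esz,hks,osv,osz,ovz] rk=17  ker:hkn,hkv,hnv,kno,knv,kov,ksz,nov,svz
∂3: piv[ehkn,ehkv,ehnv,ekno,eknv,ekov,eksz,enov] rk=8  ker:hknv,knov
rk∂_2=17

rank∂_2=17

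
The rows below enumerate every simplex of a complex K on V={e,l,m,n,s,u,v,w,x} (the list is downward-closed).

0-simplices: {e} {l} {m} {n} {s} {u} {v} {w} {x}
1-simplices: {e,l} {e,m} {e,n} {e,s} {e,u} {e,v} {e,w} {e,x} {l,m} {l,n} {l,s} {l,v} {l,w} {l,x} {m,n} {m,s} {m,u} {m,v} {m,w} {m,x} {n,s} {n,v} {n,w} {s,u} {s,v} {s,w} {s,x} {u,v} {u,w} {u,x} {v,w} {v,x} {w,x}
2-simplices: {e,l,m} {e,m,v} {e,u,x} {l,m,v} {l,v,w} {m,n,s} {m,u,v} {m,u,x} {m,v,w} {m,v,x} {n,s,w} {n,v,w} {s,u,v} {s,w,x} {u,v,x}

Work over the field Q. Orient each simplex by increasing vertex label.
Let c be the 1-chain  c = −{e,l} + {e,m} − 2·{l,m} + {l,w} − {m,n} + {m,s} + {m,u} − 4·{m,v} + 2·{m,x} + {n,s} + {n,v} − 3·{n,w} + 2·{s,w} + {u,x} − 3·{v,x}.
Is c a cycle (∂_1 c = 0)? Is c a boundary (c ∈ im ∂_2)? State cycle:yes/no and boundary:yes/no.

n_0=9 n_1=33 n_2=15  [Q]
∂1: piv[el,em,en,es,eu,ev,ew,ex] rk=8  ker:lm,ln,ls,lv,lw,lx,mn,ms,mu,mv,mw,mx,ns,nv,nw,su,sv,sw,sx,uv,uw,ux,vw,vx,wx
∂2: piv[elm,emv,eux,lmv,lvw,mns,muv,mux,mvw,mvx,nsw,nvw,suv,swx] rk=14  ker:uvx
∂1c = 0
c vs im∂2: reduces to 0 ⇒ boundary

cycle:yes boundary:yes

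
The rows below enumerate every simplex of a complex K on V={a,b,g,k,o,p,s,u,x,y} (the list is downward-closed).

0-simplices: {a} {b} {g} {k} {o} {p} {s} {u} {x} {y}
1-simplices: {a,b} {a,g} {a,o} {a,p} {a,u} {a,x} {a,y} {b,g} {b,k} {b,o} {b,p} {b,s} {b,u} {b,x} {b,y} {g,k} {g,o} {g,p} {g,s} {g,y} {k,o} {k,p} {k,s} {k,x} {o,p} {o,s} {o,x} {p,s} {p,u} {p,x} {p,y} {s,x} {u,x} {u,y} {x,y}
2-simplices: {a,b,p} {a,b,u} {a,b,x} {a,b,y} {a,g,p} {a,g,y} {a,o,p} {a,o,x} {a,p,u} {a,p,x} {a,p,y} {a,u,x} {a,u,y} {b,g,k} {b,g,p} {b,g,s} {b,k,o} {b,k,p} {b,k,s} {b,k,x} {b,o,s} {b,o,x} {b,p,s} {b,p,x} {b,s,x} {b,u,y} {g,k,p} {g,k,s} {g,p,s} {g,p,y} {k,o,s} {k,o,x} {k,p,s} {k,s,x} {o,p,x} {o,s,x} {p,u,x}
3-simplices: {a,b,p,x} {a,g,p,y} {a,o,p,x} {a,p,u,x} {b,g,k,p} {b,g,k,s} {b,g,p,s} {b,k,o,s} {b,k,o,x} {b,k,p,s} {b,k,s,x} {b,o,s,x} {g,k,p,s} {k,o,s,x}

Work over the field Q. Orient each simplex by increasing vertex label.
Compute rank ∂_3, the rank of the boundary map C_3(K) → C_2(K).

n_0=10 n_1=35 n_2=37 n_3=14  [Q]
∂1: piv[ab,ag,ao,ap,au,ax,ay,bk,bs] rk=9  ker:bg,bo,bp,bu,bx,by,gk,go,gp,gs,gy,ko,kp,ks,kx,op,os,ox,ps,pu,px,py,sx,ux,uy,xy
∂2: piv[abp,abu,abx,aby,agp,agy,aop,aox,apu,apx,apy,aux,auy,bgk,bgp,bgs,bko,bkp,bks,bkx,bos,box,bps,bsx] rk=24  ker:bpx,buy,gkp,gks,gps,gpy,kos,kox,kps,ksx,opx,osx,pux
∂3: piv[abpx,agpy,aopx,apux,bgkp,bgks,bgps,bkos,bkox,bkps,bksx,bosx] rk=12  ker:gkps,kosx
rk∂_3=12

rank∂_3=12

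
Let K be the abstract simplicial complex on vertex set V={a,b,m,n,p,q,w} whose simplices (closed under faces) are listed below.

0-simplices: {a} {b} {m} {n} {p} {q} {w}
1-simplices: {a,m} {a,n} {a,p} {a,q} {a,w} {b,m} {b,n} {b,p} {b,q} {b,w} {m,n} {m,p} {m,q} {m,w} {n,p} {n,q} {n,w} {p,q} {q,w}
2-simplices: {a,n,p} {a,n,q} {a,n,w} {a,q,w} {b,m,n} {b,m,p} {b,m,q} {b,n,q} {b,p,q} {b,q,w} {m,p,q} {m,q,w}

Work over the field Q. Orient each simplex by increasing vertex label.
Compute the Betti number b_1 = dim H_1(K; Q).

b_1=2

n_0=7 n_1=19 n_2=12  [Q]
∂1: piv[am,an,ap,aq,aw,bm] rk=6  ker:bn,bp,bq,bw,mn,mp,mq,mw,np,nq,nw,pq,qw
∂2: piv[anp,anq,anw,aqw,bmn,bmp,bmq,bnq,bpq,bqw,mqw] rk=11  ker:mpq
b_1=(19−6)−11=2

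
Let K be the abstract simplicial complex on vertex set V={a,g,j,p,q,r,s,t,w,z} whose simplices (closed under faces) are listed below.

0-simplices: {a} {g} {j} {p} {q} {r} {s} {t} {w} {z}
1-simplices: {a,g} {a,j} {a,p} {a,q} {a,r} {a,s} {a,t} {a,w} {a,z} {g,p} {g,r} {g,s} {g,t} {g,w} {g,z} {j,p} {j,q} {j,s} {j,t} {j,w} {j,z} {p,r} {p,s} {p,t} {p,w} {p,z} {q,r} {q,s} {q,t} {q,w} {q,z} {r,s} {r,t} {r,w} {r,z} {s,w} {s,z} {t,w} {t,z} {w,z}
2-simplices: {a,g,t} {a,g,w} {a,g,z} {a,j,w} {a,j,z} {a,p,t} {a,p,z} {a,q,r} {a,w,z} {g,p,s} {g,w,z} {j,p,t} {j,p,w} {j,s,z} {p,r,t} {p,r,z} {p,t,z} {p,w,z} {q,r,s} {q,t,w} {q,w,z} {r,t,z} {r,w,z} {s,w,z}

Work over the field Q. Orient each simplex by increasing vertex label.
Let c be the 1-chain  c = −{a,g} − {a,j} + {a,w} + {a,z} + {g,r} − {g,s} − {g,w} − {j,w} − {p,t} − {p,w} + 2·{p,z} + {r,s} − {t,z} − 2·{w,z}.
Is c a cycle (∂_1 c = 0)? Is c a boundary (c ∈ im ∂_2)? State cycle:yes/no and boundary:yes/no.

cycle:yes boundary:no

n_0=10 n_1=40 n_2=24  [Q]
∂1: piv[ag,aj,ap,aq,ar,as,at,aw,az] rk=9  ker:gp,gr,gs,gt,gw,gz,jp,jq,js,jt,jw,jz,pr,ps,pt,pw,pz,qr,qs,qt,qw,qz,rs,rt,rw,rz,sw,sz,tw,tz,wz
∂2: piv[agt,agw,agz,ajw,ajz,apt,apz,aqr,awz,gps,jpt,jpw,jsz,prt,prz,ptz,pwz,qrs,qtw,qwz,rwz,swz] rk=22  ker:gwz,rtz
∂1c = 0
c vs im∂2: residual ≠ 0 ⇒ not boundary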